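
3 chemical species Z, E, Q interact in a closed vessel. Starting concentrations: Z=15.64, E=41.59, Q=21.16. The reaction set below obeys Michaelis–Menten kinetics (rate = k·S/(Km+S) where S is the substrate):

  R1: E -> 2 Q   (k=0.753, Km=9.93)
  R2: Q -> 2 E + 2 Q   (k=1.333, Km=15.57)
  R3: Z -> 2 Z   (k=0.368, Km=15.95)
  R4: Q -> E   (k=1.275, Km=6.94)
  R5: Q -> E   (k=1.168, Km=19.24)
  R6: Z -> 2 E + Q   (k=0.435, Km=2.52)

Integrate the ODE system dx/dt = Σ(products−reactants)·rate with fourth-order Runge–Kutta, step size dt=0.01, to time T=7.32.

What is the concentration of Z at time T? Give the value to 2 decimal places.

Z at T = 14.22

RK4 with dt=0.01: 732 steps to T=7.32. Trajectory (selected grid times):
t=0.00: Z=15.64 E=41.59 Q=21.16
t=0.81: Z=15.48 E=44.23 Q=21.80
t=1.63: Z=15.33 E=46.93 Q=22.45
t=2.44: Z=15.17 E=49.62 Q=23.11
t=3.25: Z=15.01 E=52.32 Q=23.76
t=4.07: Z=14.85 E=55.08 Q=24.43
t=4.88: Z=14.69 E=57.83 Q=25.09
t=5.69: Z=14.54 E=60.60 Q=25.75
t=6.51: Z=14.38 E=63.42 Q=26.43
t=7.32: Z=14.22 E=66.23 Q=27.10
Read off Z at T=7.32: 14.22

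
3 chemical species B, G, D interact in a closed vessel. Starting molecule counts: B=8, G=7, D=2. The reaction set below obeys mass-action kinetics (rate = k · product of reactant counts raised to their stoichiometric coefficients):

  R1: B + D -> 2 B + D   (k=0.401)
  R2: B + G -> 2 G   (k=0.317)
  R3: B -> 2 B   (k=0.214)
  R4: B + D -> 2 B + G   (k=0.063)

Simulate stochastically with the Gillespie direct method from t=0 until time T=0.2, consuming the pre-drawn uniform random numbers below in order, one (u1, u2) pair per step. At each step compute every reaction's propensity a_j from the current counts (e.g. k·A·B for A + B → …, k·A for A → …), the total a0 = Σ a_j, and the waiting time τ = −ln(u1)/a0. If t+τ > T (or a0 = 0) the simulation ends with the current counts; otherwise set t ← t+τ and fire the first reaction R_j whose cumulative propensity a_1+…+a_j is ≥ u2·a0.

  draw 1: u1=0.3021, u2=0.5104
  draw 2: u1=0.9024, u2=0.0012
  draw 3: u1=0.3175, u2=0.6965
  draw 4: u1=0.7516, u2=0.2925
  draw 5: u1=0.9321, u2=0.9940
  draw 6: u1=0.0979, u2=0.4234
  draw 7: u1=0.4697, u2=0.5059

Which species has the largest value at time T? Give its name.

t=0.000: B=8 G=7 D=2
Draw 1: a1=6.416, a2=17.752, a3=1.712, a4=1.008, a0=26.888; τ=−ln(0.3021)/26.888=0.045 → t=0.045; u2·a0=0.5104·26.888=13.724; a1=6.416 < 13.724 ≤ a1+a2=24.168 → R2 fires; B=7 G=8 D=2
Draw 2: a1=5.614, a2=17.752, a3=1.498, a4=0.882, a0=25.746; τ=−ln(0.9024)/25.746=0.004 → t=0.049; u2·a0=0.0012·25.746=0.031 ≤ a1=5.614 → R1 fires; B=8 G=8 D=2
Draw 3: a1=6.416, a2=20.288, a3=1.712, a4=1.008, a0=29.424; τ=−ln(0.3175)/29.424=0.039 → t=0.087; u2·a0=0.6965·29.424=20.494; a1=6.416 < 20.494 ≤ a1+a2=26.704 → R2 fires; B=7 G=9 D=2
Draw 4: a1=5.614, a2=19.971, a3=1.498, a4=0.882, a0=27.965; τ=−ln(0.7516)/27.965=0.010 → t=0.098; u2·a0=0.2925·27.965=8.180; a1=5.614 < 8.180 ≤ a1+a2=25.585 → R2 fires; B=6 G=10 D=2
Draw 5: a1=4.812, a2=19.020, a3=1.284, a4=0.756, a0=25.872; τ=−ln(0.9321)/25.872=0.003 → t=0.100; u2·a0=0.9940·25.872=25.717; a1+…+a3=25.116 < 25.717 ≤ a1+…+a4=25.872 → R4 fires; B=7 G=11 D=1
Draw 6: a1=2.807, a2=24.409, a3=1.498, a4=0.441, a0=29.155; τ=−ln(0.0979)/29.155=0.080 → t=0.180; u2·a0=0.4234·29.155=12.344; a1=2.807 < 12.344 ≤ a1+a2=27.216 → R2 fires; B=6 G=12 D=1
Draw 7: a1=2.406, a2=22.824, a3=1.284, a4=0.378, a0=26.892; τ=−ln(0.4697)/26.892=0.028 → t=0.208 > T=0.2: stop.
At T=0.2: B=6 G=12 D=1; the largest is G.

Dominant species at T: G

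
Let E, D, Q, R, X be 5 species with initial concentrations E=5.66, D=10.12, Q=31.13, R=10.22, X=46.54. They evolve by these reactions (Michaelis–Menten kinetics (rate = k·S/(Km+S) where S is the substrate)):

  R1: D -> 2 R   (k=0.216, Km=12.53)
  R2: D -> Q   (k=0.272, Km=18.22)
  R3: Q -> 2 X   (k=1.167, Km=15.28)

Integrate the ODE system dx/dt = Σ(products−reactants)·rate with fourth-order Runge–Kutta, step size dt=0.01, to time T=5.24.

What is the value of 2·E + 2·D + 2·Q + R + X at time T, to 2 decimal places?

Value at T = 150.58

Check how each reaction changes W = 2·E + 2·D + 2·Q + R + X (weight of products minus weight of reactants):
R1: D -> 2 R: (1·2) − (2·1) = 2 − 2 = 0
R2: D -> Q: (2·1) − (2·1) = 2 − 2 = 0
R3: Q -> 2 X: (1·2) − (2·1) = 2 − 2 = 0
Every reaction leaves W unchanged, so W is conserved and no simulation is needed: W(T) = W(0) = 2·5.66 + 2·10.12 + 2·31.13 + 10.22 + 46.54 = 150.58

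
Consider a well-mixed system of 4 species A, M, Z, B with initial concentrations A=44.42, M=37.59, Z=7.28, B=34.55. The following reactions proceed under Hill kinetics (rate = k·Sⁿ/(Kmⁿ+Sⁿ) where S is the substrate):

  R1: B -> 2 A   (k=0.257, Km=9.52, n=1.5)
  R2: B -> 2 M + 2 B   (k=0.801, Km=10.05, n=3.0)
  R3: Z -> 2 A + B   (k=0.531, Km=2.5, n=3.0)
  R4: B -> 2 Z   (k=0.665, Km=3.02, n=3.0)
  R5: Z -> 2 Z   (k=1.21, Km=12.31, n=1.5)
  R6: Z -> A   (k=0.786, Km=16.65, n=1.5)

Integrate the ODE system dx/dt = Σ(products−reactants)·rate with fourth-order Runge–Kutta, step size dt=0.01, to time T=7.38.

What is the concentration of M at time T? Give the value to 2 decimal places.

M at T = 49.16

RK4 with dt=0.01: 738 steps to T=7.38. Trajectory (selected grid times):
t=0.00: A=44.42 M=37.59 Z=7.28 B=34.55
t=0.82: A=45.78 M=38.87 Z=8.12 B=34.88
t=1.64: A=47.18 M=40.16 Z=8.98 B=35.22
t=2.46: A=48.59 M=41.44 Z=9.85 B=35.56
t=3.28: A=50.03 M=42.73 Z=10.73 B=35.90
t=4.10: A=51.49 M=44.01 Z=11.62 B=36.24
t=4.92: A=52.97 M=45.30 Z=12.52 B=36.59
t=5.74: A=54.47 M=46.58 Z=13.43 B=36.93
t=6.56: A=55.99 M=47.87 Z=14.35 B=37.28
t=7.38: A=57.53 M=49.16 Z=15.27 B=37.62
Read off M at T=7.38: 49.16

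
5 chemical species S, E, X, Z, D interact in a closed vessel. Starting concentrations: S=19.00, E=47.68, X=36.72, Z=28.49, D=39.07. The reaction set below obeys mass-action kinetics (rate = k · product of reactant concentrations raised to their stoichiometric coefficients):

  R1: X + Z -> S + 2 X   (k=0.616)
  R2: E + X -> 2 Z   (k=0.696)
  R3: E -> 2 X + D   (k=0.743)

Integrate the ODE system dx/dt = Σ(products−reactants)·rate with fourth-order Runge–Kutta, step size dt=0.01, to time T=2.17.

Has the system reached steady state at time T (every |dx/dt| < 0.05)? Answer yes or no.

Steady state at T: yes

RK4 with dt=0.01: 217 steps to T=2.17. Trajectory (selected grid times):
t=0.00: S=19.00 E=47.68 X=36.72 Z=28.49 D=39.07
t=0.24: S=140.62 E=0.00 X=114.01 Z=0.00 D=40.19
t=0.48: S=140.62 E=0.00 X=114.01 Z=0.00 D=40.19
t=0.72: S=140.62 E=0.00 X=114.01 Z=0.00 D=40.19
t=0.96: S=140.62 E=0.00 X=114.01 Z=0.00 D=40.19
t=1.21: S=140.62 E=0.00 X=114.01 Z=0.00 D=40.19
t=1.45: S=140.62 E=0.00 X=114.01 Z=0.00 D=40.19
t=1.69: S=140.62 E=0.00 X=114.01 Z=0.00 D=40.19
t=1.93: S=140.62 E=0.00 X=114.01 Z=0.00 D=40.19
t=2.17: S=140.62 E=0.00 X=114.01 Z=0.00 D=40.19
Rates at T: R1=0.0000, R2=0.0000, R3=0.0000
dx/dt at T (Σ net stoichiometry × rate): S=+0.0000, E=-0.0000, X=+0.0000, Z=-0.0000, D=+0.0000
Largest |dx/dt| is |+0.0000| (S) < 0.05 → steady.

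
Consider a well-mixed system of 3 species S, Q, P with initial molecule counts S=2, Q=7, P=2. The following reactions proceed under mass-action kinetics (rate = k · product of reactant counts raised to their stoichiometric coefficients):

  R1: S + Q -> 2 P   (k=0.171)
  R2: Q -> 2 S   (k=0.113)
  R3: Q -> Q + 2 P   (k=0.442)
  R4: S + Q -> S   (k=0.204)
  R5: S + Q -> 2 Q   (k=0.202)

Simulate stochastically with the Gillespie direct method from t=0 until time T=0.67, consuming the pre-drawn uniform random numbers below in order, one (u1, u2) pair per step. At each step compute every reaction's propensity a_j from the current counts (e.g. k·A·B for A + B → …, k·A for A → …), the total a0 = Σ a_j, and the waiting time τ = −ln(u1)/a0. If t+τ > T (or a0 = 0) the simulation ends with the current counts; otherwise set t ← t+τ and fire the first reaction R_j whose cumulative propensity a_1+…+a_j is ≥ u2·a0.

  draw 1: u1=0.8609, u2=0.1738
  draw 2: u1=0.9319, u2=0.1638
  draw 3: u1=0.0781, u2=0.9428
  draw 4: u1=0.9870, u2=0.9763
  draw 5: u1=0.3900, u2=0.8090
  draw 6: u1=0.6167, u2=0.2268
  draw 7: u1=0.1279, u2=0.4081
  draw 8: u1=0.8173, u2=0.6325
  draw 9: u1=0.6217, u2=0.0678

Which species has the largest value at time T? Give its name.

Dominant species at T: P

t=0.000: S=2 Q=7 P=2
Draw 1: a1=2.394, a2=0.791, a3=3.094, a4=2.856, a5=2.828, a0=11.963; τ=−ln(0.8609)/11.963=0.013 → t=0.013; u2·a0=0.1738·11.963=2.079 ≤ a1=2.394 → R1 fires; S=1 Q=6 P=4
Draw 2: a1=1.026, a2=0.678, a3=2.652, a4=1.224, a5=1.212, a0=6.792; τ=−ln(0.9319)/6.792=0.010 → t=0.023; u2·a0=0.1638·6.792=1.113; a1=1.026 < 1.113 ≤ a1+a2=1.704 → R2 fires; S=3 Q=5 P=4
Draw 3: a1=2.565, a2=0.565, a3=2.210, a4=3.060, a5=3.030, a0=11.430; τ=−ln(0.0781)/11.430=0.223 → t=0.246; u2·a0=0.9428·11.430=10.776; a1+…+a4=8.400 < 10.776 ≤ a1+…+a5=11.430 → R5 fires; S=2 Q=6 P=4
Draw 4: a1=2.052, a2=0.678, a3=2.652, a4=2.448, a5=2.424, a0=10.254; τ=−ln(0.9870)/10.254=0.001 → t=0.247; u2·a0=0.9763·10.254=10.011; a1+…+a4=7.830 < 10.011 ≤ a1+…+a5=10.254 → R5 fires; S=1 Q=7 P=4
Draw 5: a1=1.197, a2=0.791, a3=3.094, a4=1.428, a5=1.414, a0=7.924; τ=−ln(0.3900)/7.924=0.119 → t=0.366; u2·a0=0.8090·7.924=6.411; a1+…+a3=5.082 < 6.411 ≤ a1+…+a4=6.510 → R4 fires; S=1 Q=6 P=4
Draw 6: a1=1.026, a2=0.678, a3=2.652, a4=1.224, a5=1.212, a0=6.792; τ=−ln(0.6167)/6.792=0.071 → t=0.437; u2·a0=0.2268·6.792=1.540; a1=1.026 < 1.540 ≤ a1+a2=1.704 → R2 fires; S=3 Q=5 P=4
Draw 7: a1=2.565, a2=0.565, a3=2.210, a4=3.060, a5=3.030, a0=11.430; τ=−ln(0.1279)/11.430=0.180 → t=0.617; u2·a0=0.4081·11.430=4.665; a1+a2=3.130 < 4.665 ≤ a1+…+a3=5.340 → R3 fires; S=3 Q=5 P=6
Draw 8: a1=2.565, a2=0.565, a3=2.210, a4=3.060, a5=3.030, a0=11.430; τ=−ln(0.8173)/11.430=0.018 → t=0.635; u2·a0=0.6325·11.430=7.229; a1+…+a3=5.340 < 7.229 ≤ a1+…+a4=8.400 → R4 fires; S=3 Q=4 P=6
Draw 9: a1=2.052, a2=0.452, a3=1.768, a4=2.448, a5=2.424, a0=9.144; τ=−ln(0.6217)/9.144=0.052 → t=0.687 > T=0.67: stop.
At T=0.67: S=3 Q=4 P=6; the largest is P.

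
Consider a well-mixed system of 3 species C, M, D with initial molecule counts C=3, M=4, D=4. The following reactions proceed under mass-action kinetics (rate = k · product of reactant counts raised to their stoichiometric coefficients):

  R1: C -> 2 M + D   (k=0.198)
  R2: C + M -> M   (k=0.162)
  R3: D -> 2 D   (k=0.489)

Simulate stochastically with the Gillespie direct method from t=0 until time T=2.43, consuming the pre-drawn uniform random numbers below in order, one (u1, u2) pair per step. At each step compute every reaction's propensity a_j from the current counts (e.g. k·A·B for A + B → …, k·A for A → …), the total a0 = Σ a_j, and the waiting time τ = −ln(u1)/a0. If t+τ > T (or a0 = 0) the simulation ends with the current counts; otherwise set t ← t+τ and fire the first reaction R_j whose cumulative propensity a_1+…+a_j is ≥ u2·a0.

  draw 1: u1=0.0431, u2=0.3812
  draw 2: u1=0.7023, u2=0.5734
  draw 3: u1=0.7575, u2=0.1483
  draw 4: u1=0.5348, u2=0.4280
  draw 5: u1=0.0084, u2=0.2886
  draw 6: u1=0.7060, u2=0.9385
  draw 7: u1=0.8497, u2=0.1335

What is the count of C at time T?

t=0.000: C=3 M=4 D=4
Draw 1: a1=0.594, a2=1.944, a3=1.956, a0=4.494; τ=−ln(0.0431)/4.494=0.700 → t=0.700; u2·a0=0.3812·4.494=1.713; a1=0.594 < 1.713 ≤ a1+a2=2.538 → R2 fires; C=2 M=4 D=4
Draw 2: a1=0.396, a2=1.296, a3=1.956, a0=3.648; τ=−ln(0.7023)/3.648=0.097 → t=0.797; u2·a0=0.5734·3.648=2.092; a1+a2=1.692 < 2.092 ≤ a1+…+a3=3.648 → R3 fires; C=2 M=4 D=5
Draw 3: a1=0.396, a2=1.296, a3=2.445, a0=4.137; τ=−ln(0.7575)/4.137=0.067 → t=0.864; u2·a0=0.1483·4.137=0.614; a1=0.396 < 0.614 ≤ a1+a2=1.692 → R2 fires; C=1 M=4 D=5
Draw 4: a1=0.198, a2=0.648, a3=2.445, a0=3.291; τ=−ln(0.5348)/3.291=0.190 → t=1.054; u2·a0=0.4280·3.291=1.409; a1+a2=0.846 < 1.409 ≤ a1+…+a3=3.291 → R3 fires; C=1 M=4 D=6
Draw 5: a1=0.198, a2=0.648, a3=2.934, a0=3.780; τ=−ln(0.0084)/3.780=1.264 → t=2.318; u2·a0=0.2886·3.780=1.091; a1+a2=0.846 < 1.091 ≤ a1+…+a3=3.780 → R3 fires; C=1 M=4 D=7
Draw 6: a1=0.198, a2=0.648, a3=3.423, a0=4.269; τ=−ln(0.7060)/4.269=0.082 → t=2.400; u2·a0=0.9385·4.269=4.006; a1+a2=0.846 < 4.006 ≤ a1+…+a3=4.269 → R3 fires; C=1 M=4 D=8
Draw 7: a1=0.198, a2=0.648, a3=3.912, a0=4.758; τ=−ln(0.8497)/4.758=0.034 → t=2.434 > T=2.43: stop.
Read off C at T=2.43: 1

C at T = 1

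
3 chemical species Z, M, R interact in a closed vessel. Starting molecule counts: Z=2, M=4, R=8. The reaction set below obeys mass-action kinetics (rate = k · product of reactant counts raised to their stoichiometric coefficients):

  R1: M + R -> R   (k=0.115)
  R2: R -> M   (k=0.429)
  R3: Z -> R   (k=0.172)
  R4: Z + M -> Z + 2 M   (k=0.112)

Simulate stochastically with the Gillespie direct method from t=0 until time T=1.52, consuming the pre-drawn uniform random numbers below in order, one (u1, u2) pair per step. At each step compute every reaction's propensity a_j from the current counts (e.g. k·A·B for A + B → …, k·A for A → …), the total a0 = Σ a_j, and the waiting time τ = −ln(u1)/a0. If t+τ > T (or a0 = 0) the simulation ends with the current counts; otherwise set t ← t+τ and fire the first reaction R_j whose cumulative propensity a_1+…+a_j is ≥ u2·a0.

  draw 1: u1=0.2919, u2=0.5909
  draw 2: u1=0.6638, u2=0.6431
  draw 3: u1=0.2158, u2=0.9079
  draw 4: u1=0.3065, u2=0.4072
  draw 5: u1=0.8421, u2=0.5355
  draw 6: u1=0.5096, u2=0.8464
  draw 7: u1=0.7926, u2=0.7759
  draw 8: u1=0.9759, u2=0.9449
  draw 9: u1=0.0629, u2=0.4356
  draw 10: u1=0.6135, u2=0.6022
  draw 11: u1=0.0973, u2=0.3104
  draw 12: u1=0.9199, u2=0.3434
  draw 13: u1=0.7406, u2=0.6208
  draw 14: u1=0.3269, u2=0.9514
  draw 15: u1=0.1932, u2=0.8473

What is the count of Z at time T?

t=0.000: Z=2 M=4 R=8
Draw 1: a1=3.680, a2=3.432, a3=0.344, a4=0.896, a0=8.352; τ=−ln(0.2919)/8.352=0.147 → t=0.147; u2·a0=0.5909·8.352=4.935; a1=3.680 < 4.935 ≤ a1+a2=7.112 → R2 fires; Z=2 M=5 R=7
Draw 2: a1=4.025, a2=3.003, a3=0.344, a4=1.120, a0=8.492; τ=−ln(0.6638)/8.492=0.048 → t=0.196; u2·a0=0.6431·8.492=5.461; a1=4.025 < 5.461 ≤ a1+a2=7.028 → R2 fires; Z=2 M=6 R=6
Draw 3: a1=4.140, a2=2.574, a3=0.344, a4=1.344, a0=8.402; τ=−ln(0.2158)/8.402=0.183 → t=0.378; u2·a0=0.9079·8.402=7.628; a1+…+a3=7.058 < 7.628 ≤ a1+…+a4=8.402 → R4 fires; Z=2 M=7 R=6
Draw 4: a1=4.830, a2=2.574, a3=0.344, a4=1.568, a0=9.316; τ=−ln(0.3065)/9.316=0.127 → t=0.505; u2·a0=0.4072·9.316=3.793 ≤ a1=4.830 → R1 fires; Z=2 M=6 R=6
Draw 5: a1=4.140, a2=2.574, a3=0.344, a4=1.344, a0=8.402; τ=−ln(0.8421)/8.402=0.020 → t=0.526; u2·a0=0.5355·8.402=4.499; a1=4.140 < 4.499 ≤ a1+a2=6.714 → R2 fires; Z=2 M=7 R=5
Draw 6: a1=4.025, a2=2.145, a3=0.344, a4=1.568, a0=8.082; τ=−ln(0.5096)/8.082=0.083 → t=0.609; u2·a0=0.8464·8.082=6.841; a1+…+a3=6.514 < 6.841 ≤ a1+…+a4=8.082 → R4 fires; Z=2 M=8 R=5
Draw 7: a1=4.600, a2=2.145, a3=0.344, a4=1.792, a0=8.881; τ=−ln(0.7926)/8.881=0.026 → t=0.635; u2·a0=0.7759·8.881=6.891; a1+a2=6.745 < 6.891 ≤ a1+…+a3=7.089 → R3 fires; Z=1 M=8 R=6
Draw 8: a1=5.520, a2=2.574, a3=0.172, a4=0.896, a0=9.162; τ=−ln(0.9759)/9.162=0.003 → t=0.638; u2·a0=0.9449·9.162=8.657; a1+…+a3=8.266 < 8.657 ≤ a1+…+a4=9.162 → R4 fires; Z=1 M=9 R=6
Draw 9: a1=6.210, a2=2.574, a3=0.172, a4=1.008, a0=9.964; τ=−ln(0.0629)/9.964=0.278 → t=0.915; u2·a0=0.4356·9.964=4.340 ≤ a1=6.210 → R1 fires; Z=1 M=8 R=6
Draw 10: a1=5.520, a2=2.574, a3=0.172, a4=0.896, a0=9.162; τ=−ln(0.6135)/9.162=0.053 → t=0.969; u2·a0=0.6022·9.162=5.517 ≤ a1=5.520 → R1 fires; Z=1 M=7 R=6
Draw 11: a1=4.830, a2=2.574, a3=0.172, a4=0.784, a0=8.360; τ=−ln(0.0973)/8.360=0.279 → t=1.247; u2·a0=0.3104·8.360=2.595 ≤ a1=4.830 → R1 fires; Z=1 M=6 R=6
Draw 12: a1=4.140, a2=2.574, a3=0.172, a4=0.672, a0=7.558; τ=−ln(0.9199)/7.558=0.011 → t=1.259; u2·a0=0.3434·7.558=2.595 ≤ a1=4.140 → R1 fires; Z=1 M=5 R=6
Draw 13: a1=3.450, a2=2.574, a3=0.172, a4=0.560, a0=6.756; τ=−ln(0.7406)/6.756=0.044 → t=1.303; u2·a0=0.6208·6.756=4.194; a1=3.450 < 4.194 ≤ a1+a2=6.024 → R2 fires; Z=1 M=6 R=5
Draw 14: a1=3.450, a2=2.145, a3=0.172, a4=0.672, a0=6.439; τ=−ln(0.3269)/6.439=0.174 → t=1.477; u2·a0=0.9514·6.439=6.126; a1+…+a3=5.767 < 6.126 ≤ a1+…+a4=6.439 → R4 fires; Z=1 M=7 R=5
Draw 15: a1=4.025, a2=2.145, a3=0.172, a4=0.784, a0=7.126; τ=−ln(0.1932)/7.126=0.231 → t=1.707 > T=1.52: stop.
Read off Z at T=1.52: 1

Z at T = 1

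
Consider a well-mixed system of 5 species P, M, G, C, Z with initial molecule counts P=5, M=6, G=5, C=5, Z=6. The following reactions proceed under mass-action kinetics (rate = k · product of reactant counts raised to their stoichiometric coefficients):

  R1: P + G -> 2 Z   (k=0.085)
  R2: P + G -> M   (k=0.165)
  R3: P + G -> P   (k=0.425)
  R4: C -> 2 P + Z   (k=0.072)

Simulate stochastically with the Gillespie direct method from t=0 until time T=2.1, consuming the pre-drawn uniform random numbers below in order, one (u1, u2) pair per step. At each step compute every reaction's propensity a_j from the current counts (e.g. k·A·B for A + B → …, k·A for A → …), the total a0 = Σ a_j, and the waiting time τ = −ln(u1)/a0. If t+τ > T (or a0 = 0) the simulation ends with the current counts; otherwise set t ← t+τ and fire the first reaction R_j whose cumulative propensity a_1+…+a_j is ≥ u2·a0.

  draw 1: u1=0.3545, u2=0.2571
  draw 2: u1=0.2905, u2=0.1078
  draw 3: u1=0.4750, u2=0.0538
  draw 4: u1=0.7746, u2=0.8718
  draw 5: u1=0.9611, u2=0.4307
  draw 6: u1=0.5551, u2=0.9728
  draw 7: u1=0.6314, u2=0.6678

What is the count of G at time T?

G at T = 0

t=0.000: P=5 M=6 G=5 C=5 Z=6
Draw 1: a1=2.125, a2=4.125, a3=10.625, a4=0.360, a0=17.235; τ=−ln(0.3545)/17.235=0.060 → t=0.060; u2·a0=0.2571·17.235=4.431; a1=2.125 < 4.431 ≤ a1+a2=6.250 → R2 fires; P=4 M=7 G=4 C=5 Z=6
Draw 2: a1=1.360, a2=2.640, a3=6.800, a4=0.360, a0=11.160; τ=−ln(0.2905)/11.160=0.111 → t=0.171; u2·a0=0.1078·11.160=1.203 ≤ a1=1.360 → R1 fires; P=3 M=7 G=3 C=5 Z=8
Draw 3: a1=0.765, a2=1.485, a3=3.825, a4=0.360, a0=6.435; τ=−ln(0.4750)/6.435=0.116 → t=0.287; u2·a0=0.0538·6.435=0.346 ≤ a1=0.765 → R1 fires; P=2 M=7 G=2 C=5 Z=10
Draw 4: a1=0.340, a2=0.660, a3=1.700, a4=0.360, a0=3.060; τ=−ln(0.7746)/3.060=0.083 → t=0.370; u2·a0=0.8718·3.060=2.668; a1+a2=1.000 < 2.668 ≤ a1+…+a3=2.700 → R3 fires; P=2 M=7 G=1 C=5 Z=10
Draw 5: a1=0.170, a2=0.330, a3=0.850, a4=0.360, a0=1.710; τ=−ln(0.9611)/1.710=0.023 → t=0.393; u2·a0=0.4307·1.710=0.736; a1+a2=0.500 < 0.736 ≤ a1+…+a3=1.350 → R3 fires; P=2 M=7 G=0 C=5 Z=10
Draw 6: a1=0.000, a2=0.000, a3=0.000, a4=0.360, a0=0.360; τ=−ln(0.5551)/0.360=1.635 → t=2.028; u2·a0=0.9728·0.360=0.350; a1+…+a3=0.000 < 0.350 ≤ a1+…+a4=0.360 → R4 fires; P=4 M=7 G=0 C=4 Z=11
Draw 7: a1=0.000, a2=0.000, a3=0.000, a4=0.288, a0=0.288; τ=−ln(0.6314)/0.288=1.597 → t=3.625 > T=2.1: stop.
Read off G at T=2.1: 0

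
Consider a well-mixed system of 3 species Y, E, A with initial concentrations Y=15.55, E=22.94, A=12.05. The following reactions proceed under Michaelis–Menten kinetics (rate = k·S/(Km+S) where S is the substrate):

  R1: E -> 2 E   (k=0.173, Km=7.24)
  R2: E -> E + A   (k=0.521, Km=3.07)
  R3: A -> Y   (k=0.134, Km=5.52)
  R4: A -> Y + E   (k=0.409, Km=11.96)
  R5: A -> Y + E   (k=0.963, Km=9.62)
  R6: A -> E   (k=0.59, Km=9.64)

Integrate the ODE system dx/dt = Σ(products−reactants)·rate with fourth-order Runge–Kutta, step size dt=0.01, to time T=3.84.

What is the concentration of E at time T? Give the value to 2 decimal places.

E at T = 27.35

RK4 with dt=0.01: 384 steps to T=3.84. Trajectory (selected grid times):
t=0.00: Y=15.55 E=22.94 A=12.05
t=0.43: Y=15.91 E=23.45 A=11.75
t=0.85: Y=16.25 E=23.95 A=11.47
t=1.28: Y=16.60 E=24.45 A=11.18
t=1.71: Y=16.94 E=24.95 A=10.90
t=2.13: Y=17.27 E=25.43 A=10.63
t=2.56: Y=17.61 E=25.92 A=10.36
t=2.99: Y=17.94 E=26.41 A=10.10
t=3.41: Y=18.26 E=26.87 A=9.85
t=3.84: Y=18.59 E=27.35 A=9.60
Read off E at T=3.84: 27.35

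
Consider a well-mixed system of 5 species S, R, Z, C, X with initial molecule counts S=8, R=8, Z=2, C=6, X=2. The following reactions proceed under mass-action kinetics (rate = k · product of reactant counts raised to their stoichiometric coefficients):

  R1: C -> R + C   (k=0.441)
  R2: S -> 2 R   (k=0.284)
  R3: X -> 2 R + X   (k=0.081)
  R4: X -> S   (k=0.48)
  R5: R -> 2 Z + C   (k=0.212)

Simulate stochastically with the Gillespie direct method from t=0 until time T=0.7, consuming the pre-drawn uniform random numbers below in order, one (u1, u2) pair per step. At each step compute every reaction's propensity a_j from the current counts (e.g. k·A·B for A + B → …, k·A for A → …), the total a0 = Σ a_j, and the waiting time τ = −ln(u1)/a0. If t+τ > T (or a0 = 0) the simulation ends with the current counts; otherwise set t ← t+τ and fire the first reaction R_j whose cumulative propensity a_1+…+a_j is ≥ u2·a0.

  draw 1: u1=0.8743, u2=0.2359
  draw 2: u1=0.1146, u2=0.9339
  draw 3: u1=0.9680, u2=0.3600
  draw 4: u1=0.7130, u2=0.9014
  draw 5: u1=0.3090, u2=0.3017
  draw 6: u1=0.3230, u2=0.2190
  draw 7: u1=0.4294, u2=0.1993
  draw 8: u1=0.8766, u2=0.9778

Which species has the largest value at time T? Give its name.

Dominant species at T: R

t=0.000: S=8 R=8 Z=2 C=6 X=2
Draw 1: a1=2.646, a2=2.272, a3=0.162, a4=0.960, a5=1.696, a0=7.736; τ=−ln(0.8743)/7.736=0.017 → t=0.017; u2·a0=0.2359·7.736=1.825 ≤ a1=2.646 → R1 fires; S=8 R=9 Z=2 C=6 X=2
Draw 2: a1=2.646, a2=2.272, a3=0.162, a4=0.960, a5=1.908, a0=7.948; τ=−ln(0.1146)/7.948=0.273 → t=0.290; u2·a0=0.9339·7.948=7.423; a1+…+a4=6.040 < 7.423 ≤ a1+…+a5=7.948 → R5 fires; S=8 R=8 Z=4 C=7 X=2
Draw 3: a1=3.087, a2=2.272, a3=0.162, a4=0.960, a5=1.696, a0=8.177; τ=−ln(0.9680)/8.177=0.004 → t=0.294; u2·a0=0.3600·8.177=2.944 ≤ a1=3.087 → R1 fires; S=8 R=9 Z=4 C=7 X=2
Draw 4: a1=3.087, a2=2.272, a3=0.162, a4=0.960, a5=1.908, a0=8.389; τ=−ln(0.7130)/8.389=0.040 → t=0.334; u2·a0=0.9014·8.389=7.562; a1+…+a4=6.481 < 7.562 ≤ a1+…+a5=8.389 → R5 fires; S=8 R=8 Z=6 C=8 X=2
Draw 5: a1=3.528, a2=2.272, a3=0.162, a4=0.960, a5=1.696, a0=8.618; τ=−ln(0.3090)/8.618=0.136 → t=0.471; u2·a0=0.3017·8.618=2.600 ≤ a1=3.528 → R1 fires; S=8 R=9 Z=6 C=8 X=2
Draw 6: a1=3.528, a2=2.272, a3=0.162, a4=0.960, a5=1.908, a0=8.830; τ=−ln(0.3230)/8.830=0.128 → t=0.598; u2·a0=0.2190·8.830=1.934 ≤ a1=3.528 → R1 fires; S=8 R=10 Z=6 C=8 X=2
Draw 7: a1=3.528, a2=2.272, a3=0.162, a4=0.960, a5=2.120, a0=9.042; τ=−ln(0.4294)/9.042=0.093 → t=0.692; u2·a0=0.1993·9.042=1.802 ≤ a1=3.528 → R1 fires; S=8 R=11 Z=6 C=8 X=2
Draw 8: a1=3.528, a2=2.272, a3=0.162, a4=0.960, a5=2.332, a0=9.254; τ=−ln(0.8766)/9.254=0.014 → t=0.706 > T=0.7: stop.
At T=0.7: S=8 R=11 Z=6 C=8 X=2; the largest is R.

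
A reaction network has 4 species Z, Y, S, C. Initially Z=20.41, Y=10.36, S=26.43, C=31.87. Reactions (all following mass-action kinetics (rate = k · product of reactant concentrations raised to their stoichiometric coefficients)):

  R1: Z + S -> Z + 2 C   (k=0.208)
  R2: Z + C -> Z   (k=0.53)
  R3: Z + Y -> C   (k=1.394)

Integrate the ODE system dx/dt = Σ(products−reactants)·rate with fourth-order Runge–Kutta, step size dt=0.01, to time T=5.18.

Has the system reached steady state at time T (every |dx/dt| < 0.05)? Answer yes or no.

RK4 with dt=0.01: 518 steps to T=5.18. Trajectory (selected grid times):
t=0.00: Z=20.41 Y=10.36 S=26.43 C=31.87
t=0.58: Z=10.05 Y=0.00 S=7.07 C=9.64
t=1.15: Z=10.05 Y=0.00 S=2.15 C=2.80
t=1.73: Z=10.05 Y=0.00 S=0.64 C=0.83
t=2.30: Z=10.05 Y=0.00 S=0.19 C=0.25
t=2.88: Z=10.05 Y=0.00 S=0.06 C=0.07
t=3.45: Z=10.05 Y=0.00 S=0.02 C=0.02
t=4.03: Z=10.05 Y=0.00 S=0.01 C=0.01
t=4.60: Z=10.05 Y=0.00 S=0.00 C=0.00
t=5.18: Z=10.05 Y=0.00 S=0.00 C=0.00
Rates at T: R1=0.0010, R2=0.0032, R3=0.0000
dx/dt at T (Σ net stoichiometry × rate): Z=-0.0000, Y=-0.0000, S=-0.0010, C=-0.0013
Largest |dx/dt| is |-0.0013| (C) < 0.05 → steady.

Steady state at T: yes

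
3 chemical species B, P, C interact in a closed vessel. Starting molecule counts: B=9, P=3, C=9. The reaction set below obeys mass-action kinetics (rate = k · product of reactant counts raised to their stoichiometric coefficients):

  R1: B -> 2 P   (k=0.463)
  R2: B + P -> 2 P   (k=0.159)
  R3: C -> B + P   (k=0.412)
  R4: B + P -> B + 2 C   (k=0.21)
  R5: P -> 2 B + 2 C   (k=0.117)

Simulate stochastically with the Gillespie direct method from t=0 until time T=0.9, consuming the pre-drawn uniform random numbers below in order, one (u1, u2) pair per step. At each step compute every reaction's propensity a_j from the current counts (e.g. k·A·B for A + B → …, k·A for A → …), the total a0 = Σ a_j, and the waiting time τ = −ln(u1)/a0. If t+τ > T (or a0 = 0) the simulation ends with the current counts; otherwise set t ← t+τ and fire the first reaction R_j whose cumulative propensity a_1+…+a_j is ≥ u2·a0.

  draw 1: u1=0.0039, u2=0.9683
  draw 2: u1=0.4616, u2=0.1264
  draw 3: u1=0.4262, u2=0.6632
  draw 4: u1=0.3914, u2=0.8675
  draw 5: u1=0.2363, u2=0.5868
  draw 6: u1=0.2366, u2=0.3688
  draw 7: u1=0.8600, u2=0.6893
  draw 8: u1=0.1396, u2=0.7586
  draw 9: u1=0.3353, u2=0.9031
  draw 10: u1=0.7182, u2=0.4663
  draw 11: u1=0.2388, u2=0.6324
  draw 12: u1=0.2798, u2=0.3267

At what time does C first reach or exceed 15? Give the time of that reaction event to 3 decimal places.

Threshold first reached at t = 0.448

t=0.000: B=9 P=3 C=9
Draw 1: a1=4.167, a2=4.293, a3=3.708, a4=5.670, a5=0.351, a0=18.189; τ=−ln(0.0039)/18.189=0.305 → t=0.305; u2·a0=0.9683·18.189=17.612; a1+…+a3=12.168 < 17.612 ≤ a1+…+a4=17.838 → R4 fires; B=9 P=2 C=11
Draw 2: a1=4.167, a2=2.862, a3=4.532, a4=3.780, a5=0.234, a0=15.575; τ=−ln(0.4616)/15.575=0.050 → t=0.355; u2·a0=0.1264·15.575=1.969 ≤ a1=4.167 → R1 fires; B=8 P=4 C=11
Draw 3: a1=3.704, a2=5.088, a3=4.532, a4=6.720, a5=0.468, a0=20.512; τ=−ln(0.4262)/20.512=0.042 → t=0.396; u2·a0=0.6632·20.512=13.604; a1+…+a3=13.324 < 13.604 ≤ a1+…+a4=20.044 → R4 fires; B=8 P=3 C=13
Draw 4: a1=3.704, a2=3.816, a3=5.356, a4=5.040, a5=0.351, a0=18.267; τ=−ln(0.3914)/18.267=0.051 → t=0.448; u2·a0=0.8675·18.267=15.847; a1+…+a3=12.876 < 15.847 ≤ a1+…+a4=17.916 → R4 fires; B=8 P=2 C=15
Draw 5: a1=3.704, a2=2.544, a3=6.180, a4=3.360, a5=0.234, a0=16.022; τ=−ln(0.2363)/16.022=0.090 → t=0.538; u2·a0=0.5868·16.022=9.402; a1+a2=6.248 < 9.402 ≤ a1+…+a3=12.428 → R3 fires; B=9 P=3 C=14
Draw 6: a1=4.167, a2=4.293, a3=5.768, a4=5.670, a5=0.351, a0=20.249; τ=−ln(0.2366)/20.249=0.071 → t=0.609; u2·a0=0.3688·20.249=7.468; a1=4.167 < 7.468 ≤ a1+a2=8.460 → R2 fires; B=8 P=4 C=14
Draw 7: a1=3.704, a2=5.088, a3=5.768, a4=6.720, a5=0.468, a0=21.748; τ=−ln(0.8600)/21.748=0.007 → t=0.616; u2·a0=0.6893·21.748=14.991; a1+…+a3=14.560 < 14.991 ≤ a1+…+a4=21.280 → R4 fires; B=8 P=3 C=16
Draw 8: a1=3.704, a2=3.816, a3=6.592, a4=5.040, a5=0.351, a0=19.503; τ=−ln(0.1396)/19.503=0.101 → t=0.717; u2·a0=0.7586·19.503=14.795; a1+…+a3=14.112 < 14.795 ≤ a1+…+a4=19.152 → R4 fires; B=8 P=2 C=18
Draw 9: a1=3.704, a2=2.544, a3=7.416, a4=3.360, a5=0.234, a0=17.258; τ=−ln(0.3353)/17.258=0.063 → t=0.780; u2·a0=0.9031·17.258=15.586; a1+…+a3=13.664 < 15.586 ≤ a1+…+a4=17.024 → R4 fires; B=8 P=1 C=20
Draw 10: a1=3.704, a2=1.272, a3=8.240, a4=1.680, a5=0.117, a0=15.013; τ=−ln(0.7182)/15.013=0.022 → t=0.802; u2·a0=0.4663·15.013=7.001; a1+a2=4.976 < 7.001 ≤ a1+…+a3=13.216 → R3 fires; B=9 P=2 C=19
Draw 11: a1=4.167, a2=2.862, a3=7.828, a4=3.780, a5=0.234, a0=18.871; τ=−ln(0.2388)/18.871=0.076 → t=0.878; u2·a0=0.6324·18.871=11.934; a1+a2=7.029 < 11.934 ≤ a1+…+a3=14.857 → R3 fires; B=10 P=3 C=18
Draw 12: a1=4.630, a2=4.770, a3=7.416, a4=6.300, a5=0.351, a0=23.467; τ=−ln(0.2798)/23.467=0.054 → t=0.932 > T=0.9: stop.
C first becomes ≥ 15 when it reaches 15 at the event at t=0.448.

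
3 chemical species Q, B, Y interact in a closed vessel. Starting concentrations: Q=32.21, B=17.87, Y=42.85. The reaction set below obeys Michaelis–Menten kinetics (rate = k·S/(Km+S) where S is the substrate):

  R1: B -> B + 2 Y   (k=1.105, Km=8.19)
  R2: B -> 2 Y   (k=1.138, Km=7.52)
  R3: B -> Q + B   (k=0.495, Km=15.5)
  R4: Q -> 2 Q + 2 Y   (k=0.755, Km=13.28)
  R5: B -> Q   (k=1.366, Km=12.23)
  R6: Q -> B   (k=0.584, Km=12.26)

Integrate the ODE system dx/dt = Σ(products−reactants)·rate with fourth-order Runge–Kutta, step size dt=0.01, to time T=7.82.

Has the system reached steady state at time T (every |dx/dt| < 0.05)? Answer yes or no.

Steady state at T: no

RK4 with dt=0.01: 782 steps to T=7.82. Trajectory (selected grid times):
t=0.00: Q=32.21 B=17.87 Y=42.85
t=0.87: Q=33.23 B=16.85 Y=46.47
t=1.74: Q=34.23 B=15.87 Y=50.05
t=2.61: Q=35.21 B=14.91 Y=53.59
t=3.48: Q=36.16 B=14.00 Y=57.07
t=4.34: Q=37.08 B=13.13 Y=60.47
t=5.21: Q=37.98 B=12.28 Y=63.85
t=6.08: Q=38.85 B=11.48 Y=67.18
t=6.95: Q=39.70 B=10.71 Y=70.45
t=7.82: Q=40.52 B=9.98 Y=73.65
Rates at T: R1=0.6069, R2=0.6490, R3=0.1939, R4=0.5686, R5=0.6138, R6=0.4484
dx/dt at T (Σ net stoichiometry × rate): Q=+0.9280, B=-0.8145, Y=+3.6491
Largest |dx/dt| is |+3.6491| (Y) ≥ 0.05 → not steady.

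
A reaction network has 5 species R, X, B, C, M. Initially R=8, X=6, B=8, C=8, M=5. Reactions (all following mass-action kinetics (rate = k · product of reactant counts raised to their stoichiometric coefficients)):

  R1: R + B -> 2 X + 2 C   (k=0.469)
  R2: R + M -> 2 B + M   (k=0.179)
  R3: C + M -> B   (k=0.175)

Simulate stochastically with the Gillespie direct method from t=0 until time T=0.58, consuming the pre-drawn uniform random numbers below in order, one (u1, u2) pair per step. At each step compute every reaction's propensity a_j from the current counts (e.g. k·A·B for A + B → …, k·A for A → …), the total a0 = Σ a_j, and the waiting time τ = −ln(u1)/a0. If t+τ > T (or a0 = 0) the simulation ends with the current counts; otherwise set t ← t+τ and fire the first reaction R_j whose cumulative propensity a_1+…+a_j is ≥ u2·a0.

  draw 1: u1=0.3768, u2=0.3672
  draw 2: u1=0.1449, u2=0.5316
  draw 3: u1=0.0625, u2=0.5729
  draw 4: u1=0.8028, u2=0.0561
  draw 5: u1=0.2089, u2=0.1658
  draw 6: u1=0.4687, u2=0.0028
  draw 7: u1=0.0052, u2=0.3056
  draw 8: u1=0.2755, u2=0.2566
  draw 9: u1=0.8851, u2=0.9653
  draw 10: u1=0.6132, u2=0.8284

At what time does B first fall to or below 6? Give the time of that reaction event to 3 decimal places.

t=0.000: R=8 X=6 B=8 C=8 M=5
Draw 1: a1=30.016, a2=7.160, a3=7.000, a0=44.176; τ=−ln(0.3768)/44.176=0.022 → t=0.022; u2·a0=0.3672·44.176=16.221 ≤ a1=30.016 → R1 fires; R=7 X=8 B=7 C=10 M=5
Draw 2: a1=22.981, a2=6.265, a3=8.750, a0=37.996; τ=−ln(0.1449)/37.996=0.051 → t=0.073; u2·a0=0.5316·37.996=20.199 ≤ a1=22.981 → R1 fires; R=6 X=10 B=6 C=12 M=5
Draw 3: a1=16.884, a2=5.370, a3=10.500, a0=32.754; τ=−ln(0.0625)/32.754=0.085 → t=0.158; u2·a0=0.5729·32.754=18.765; a1=16.884 < 18.765 ≤ a1+a2=22.254 → R2 fires; R=5 X=10 B=8 C=12 M=5
Draw 4: a1=18.760, a2=4.475, a3=10.500, a0=33.735; τ=−ln(0.8028)/33.735=0.007 → t=0.164; u2·a0=0.0561·33.735=1.893 ≤ a1=18.760 → R1 fires; R=4 X=12 B=7 C=14 M=5
Draw 5: a1=13.132, a2=3.580, a3=12.250, a0=28.962; τ=−ln(0.2089)/28.962=0.054 → t=0.218; u2·a0=0.1658·28.962=4.802 ≤ a1=13.132 → R1 fires; R=3 X=14 B=6 C=16 M=5
Draw 6: a1=8.442, a2=2.685, a3=14.000, a0=25.127; τ=−ln(0.4687)/25.127=0.030 → t=0.248; u2·a0=0.0028·25.127=0.070 ≤ a1=8.442 → R1 fires; R=2 X=16 B=5 C=18 M=5
Draw 7: a1=4.690, a2=1.790, a3=15.750, a0=22.230; τ=−ln(0.0052)/22.230=0.237 → t=0.485; u2·a0=0.3056·22.230=6.793; a1+a2=6.480 < 6.793 ≤ a1+…+a3=22.230 → R3 fires; R=2 X=16 B=6 C=17 M=4
Draw 8: a1=5.628, a2=1.432, a3=11.900, a0=18.960; τ=−ln(0.2755)/18.960=0.068 → t=0.553; u2·a0=0.2566·18.960=4.865 ≤ a1=5.628 → R1 fires; R=1 X=18 B=5 C=19 M=4
Draw 9: a1=2.345, a2=0.716, a3=13.300, a0=16.361; τ=−ln(0.8851)/16.361=0.007 → t=0.560; u2·a0=0.9653·16.361=15.793; a1+a2=3.061 < 15.793 ≤ a1+…+a3=16.361 → R3 fires; R=1 X=18 B=6 C=18 M=3
Draw 10: a1=2.814, a2=0.537, a3=9.450, a0=12.801; τ=−ln(0.6132)/12.801=0.038 → t=0.599 > T=0.58: stop.
B first becomes ≤ 6 when it reaches 6 at the event at t=0.073.

Threshold first reached at t = 0.073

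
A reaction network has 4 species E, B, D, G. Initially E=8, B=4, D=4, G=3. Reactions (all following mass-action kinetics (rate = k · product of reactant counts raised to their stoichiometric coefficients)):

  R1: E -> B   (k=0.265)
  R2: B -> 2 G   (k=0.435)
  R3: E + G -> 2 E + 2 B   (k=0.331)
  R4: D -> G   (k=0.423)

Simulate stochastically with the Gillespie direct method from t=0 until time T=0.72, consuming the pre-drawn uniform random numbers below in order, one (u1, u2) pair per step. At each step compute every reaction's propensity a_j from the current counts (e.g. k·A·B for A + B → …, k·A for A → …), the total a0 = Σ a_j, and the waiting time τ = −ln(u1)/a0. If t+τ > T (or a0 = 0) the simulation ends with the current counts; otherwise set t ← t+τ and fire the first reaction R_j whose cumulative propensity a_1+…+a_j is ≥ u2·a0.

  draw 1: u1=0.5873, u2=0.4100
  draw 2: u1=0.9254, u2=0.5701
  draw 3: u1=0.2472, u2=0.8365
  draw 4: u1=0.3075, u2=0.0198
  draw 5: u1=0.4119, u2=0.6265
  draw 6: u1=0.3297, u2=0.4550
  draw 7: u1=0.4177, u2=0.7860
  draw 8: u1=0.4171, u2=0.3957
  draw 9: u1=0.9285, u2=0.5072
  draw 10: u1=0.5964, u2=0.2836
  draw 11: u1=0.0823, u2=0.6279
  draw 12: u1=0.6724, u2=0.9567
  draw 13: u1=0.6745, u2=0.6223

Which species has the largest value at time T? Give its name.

t=0.000: E=8 B=4 D=4 G=3
Draw 1: a1=2.120, a2=1.740, a3=7.944, a4=1.692, a0=13.496; τ=−ln(0.5873)/13.496=0.039 → t=0.039; u2·a0=0.4100·13.496=5.533; a1+a2=3.860 < 5.533 ≤ a1+…+a3=11.804 → R3 fires; E=9 B=6 D=4 G=2
Draw 2: a1=2.385, a2=2.610, a3=5.958, a4=1.692, a0=12.645; τ=−ln(0.9254)/12.645=0.006 → t=0.046; u2·a0=0.5701·12.645=7.209; a1+a2=4.995 < 7.209 ≤ a1+…+a3=10.953 → R3 fires; E=10 B=8 D=4 G=1
Draw 3: a1=2.650, a2=3.480, a3=3.310, a4=1.692, a0=11.132; τ=−ln(0.2472)/11.132=0.126 → t=0.171; u2·a0=0.8365·11.132=9.312; a1+a2=6.130 < 9.312 ≤ a1+…+a3=9.440 → R3 fires; E=11 B=10 D=4 G=0
Draw 4: a1=2.915, a2=4.350, a3=0.000, a4=1.692, a0=8.957; τ=−ln(0.3075)/8.957=0.132 → t=0.303; u2·a0=0.0198·8.957=0.177 ≤ a1=2.915 → R1 fires; E=10 B=11 D=4 G=0
Draw 5: a1=2.650, a2=4.785, a3=0.000, a4=1.692, a0=9.127; τ=−ln(0.4119)/9.127=0.097 → t=0.400; u2·a0=0.6265·9.127=5.718; a1=2.650 < 5.718 ≤ a1+a2=7.435 → R2 fires; E=10 B=10 D=4 G=2
Draw 6: a1=2.650, a2=4.350, a3=6.620, a4=1.692, a0=15.312; τ=−ln(0.3297)/15.312=0.072 → t=0.472; u2·a0=0.4550·15.312=6.967; a1=2.650 < 6.967 ≤ a1+a2=7.000 → R2 fires; E=10 B=9 D=4 G=4
Draw 7: a1=2.650, a2=3.915, a3=13.240, a4=1.692, a0=21.497; τ=−ln(0.4177)/21.497=0.041 → t=0.513; u2·a0=0.7860·21.497=16.897; a1+a2=6.565 < 16.897 ≤ a1+…+a3=19.805 → R3 fires; E=11 B=11 D=4 G=3
Draw 8: a1=2.915, a2=4.785, a3=10.923, a4=1.692, a0=20.315; τ=−ln(0.4171)/20.315=0.043 → t=0.556; u2·a0=0.3957·20.315=8.039; a1+a2=7.700 < 8.039 ≤ a1+…+a3=18.623 → R3 fires; E=12 B=13 D=4 G=2
Draw 9: a1=3.180, a2=5.655, a3=7.944, a4=1.692, a0=18.471; τ=−ln(0.9285)/18.471=0.004 → t=0.560; u2·a0=0.5072·18.471=9.368; a1+a2=8.835 < 9.368 ≤ a1+…+a3=16.779 → R3 fires; E=13 B=15 D=4 G=1
Draw 10: a1=3.445, a2=6.525, a3=4.303, a4=1.692, a0=15.965; τ=−ln(0.5964)/15.965=0.032 → t=0.592; u2·a0=0.2836·15.965=4.528; a1=3.445 < 4.528 ≤ a1+a2=9.970 → R2 fires; E=13 B=14 D=4 G=3
Draw 11: a1=3.445, a2=6.090, a3=12.909, a4=1.692, a0=24.136; τ=−ln(0.0823)/24.136=0.103 → t=0.696; u2·a0=0.6279·24.136=15.155; a1+a2=9.535 < 15.155 ≤ a1+…+a3=22.444 → R3 fires; E=14 B=16 D=4 G=2
Draw 12: a1=3.710, a2=6.960, a3=9.268, a4=1.692, a0=21.630; τ=−ln(0.6724)/21.630=0.018 → t=0.714; u2·a0=0.9567·21.630=20.693; a1+…+a3=19.938 < 20.693 ≤ a1+…+a4=21.630 → R4 fires; E=14 B=16 D=3 G=3
Draw 13: a1=3.710, a2=6.960, a3=13.902, a4=1.269, a0=25.841; τ=−ln(0.6745)/25.841=0.015 → t=0.730 > T=0.72: stop.
At T=0.72: E=14 B=16 D=3 G=3; the largest is B.

Dominant species at T: B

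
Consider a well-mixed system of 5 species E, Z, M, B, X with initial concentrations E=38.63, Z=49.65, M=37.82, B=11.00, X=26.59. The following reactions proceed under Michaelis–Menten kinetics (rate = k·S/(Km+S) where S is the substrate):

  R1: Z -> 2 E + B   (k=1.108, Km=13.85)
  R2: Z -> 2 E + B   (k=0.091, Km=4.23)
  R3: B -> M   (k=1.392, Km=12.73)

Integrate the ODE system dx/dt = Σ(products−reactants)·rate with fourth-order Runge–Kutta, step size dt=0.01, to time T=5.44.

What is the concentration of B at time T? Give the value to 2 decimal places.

RK4 with dt=0.01: 544 steps to T=5.44. Trajectory (selected grid times):
t=0.00: E=38.63 Z=49.65 M=37.82 B=11.00 X=26.59
t=0.60: E=39.77 Z=49.08 M=38.21 B=11.18 X=26.59
t=1.21: E=40.92 Z=48.50 M=38.61 B=11.36 X=26.59
t=1.81: E=42.06 Z=47.94 M=39.00 B=11.53 X=26.59
t=2.42: E=43.21 Z=47.36 M=39.41 B=11.70 X=26.59
t=3.02: E=44.33 Z=46.80 M=39.81 B=11.86 X=26.59
t=3.63: E=45.48 Z=46.23 M=40.22 B=12.02 X=26.59
t=4.23: E=46.60 Z=45.67 M=40.63 B=12.18 X=26.59
t=4.84: E=47.74 Z=45.10 M=41.04 B=12.33 X=26.59
t=5.44: E=48.85 Z=44.54 M=41.46 B=12.47 X=26.59
Read off B at T=5.44: 12.47

B at T = 12.47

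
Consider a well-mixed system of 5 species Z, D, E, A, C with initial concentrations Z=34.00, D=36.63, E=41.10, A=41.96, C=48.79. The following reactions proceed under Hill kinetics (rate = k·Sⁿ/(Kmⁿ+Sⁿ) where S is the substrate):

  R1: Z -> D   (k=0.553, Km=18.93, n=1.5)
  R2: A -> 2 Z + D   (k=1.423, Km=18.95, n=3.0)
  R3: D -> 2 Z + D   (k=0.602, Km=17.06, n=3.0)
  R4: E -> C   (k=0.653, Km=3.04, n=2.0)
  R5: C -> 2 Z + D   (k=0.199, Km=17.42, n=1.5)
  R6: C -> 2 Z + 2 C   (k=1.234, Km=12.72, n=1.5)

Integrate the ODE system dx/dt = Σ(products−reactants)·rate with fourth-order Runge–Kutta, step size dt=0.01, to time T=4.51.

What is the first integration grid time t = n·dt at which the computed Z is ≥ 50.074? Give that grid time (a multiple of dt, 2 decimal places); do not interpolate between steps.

Threshold first reached at t = 2.78

RK4 with dt=0.01: 451 steps to T=4.51. Trajectory (selected grid times):
t=0.00: Z=34.00 D=36.63 E=41.10 A=41.96 C=48.79
t=0.50: Z=36.91 D=37.56 E=40.78 A=41.31 C=49.58
t=1.00: Z=39.81 D=38.50 E=40.45 A=40.66 C=50.37
t=1.50: Z=42.70 D=39.43 E=40.13 A=40.02 C=51.16
t=2.00: Z=45.59 D=40.38 E=39.80 A=39.38 C=51.95
t=2.51: Z=48.54 D=41.34 E=39.47 A=38.72 C=52.76
t=2.77: Z=50.04 D=41.83 E=39.30 A=38.39 C=53.17
t=2.78: Z=50.09 D=41.85 E=39.29 A=38.38 C=53.18
t=3.01: Z=51.42 D=42.28 E=39.15 A=38.09 C=53.55
t=3.51: Z=54.30 D=43.22 E=38.82 A=37.46 C=54.34
t=4.01: Z=57.17 D=44.17 E=38.50 A=36.83 C=55.14
t=4.51: Z=60.04 D=45.11 E=38.17 A=36.21 C=55.93
Z(2.77)=50.037 < 50.074 but Z(2.78)=50.094 ≥ 50.074, so the first grid time is t=2.78.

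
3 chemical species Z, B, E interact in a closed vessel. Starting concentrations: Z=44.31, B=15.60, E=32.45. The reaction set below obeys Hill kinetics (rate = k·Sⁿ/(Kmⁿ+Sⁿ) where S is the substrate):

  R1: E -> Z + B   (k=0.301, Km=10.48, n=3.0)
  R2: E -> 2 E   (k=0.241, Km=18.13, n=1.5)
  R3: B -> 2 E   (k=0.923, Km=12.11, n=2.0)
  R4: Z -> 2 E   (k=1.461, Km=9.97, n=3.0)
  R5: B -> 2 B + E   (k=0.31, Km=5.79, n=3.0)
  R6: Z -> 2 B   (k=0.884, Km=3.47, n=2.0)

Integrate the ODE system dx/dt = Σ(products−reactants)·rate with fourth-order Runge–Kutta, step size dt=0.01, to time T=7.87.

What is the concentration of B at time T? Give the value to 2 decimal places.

RK4 with dt=0.01: 787 steps to T=7.87. Trajectory (selected grid times):
t=0.00: Z=44.31 B=15.60 E=32.45
t=0.87: Z=42.54 B=17.12 E=36.15
t=1.75: Z=40.76 B=18.63 E=39.97
t=2.62: Z=39.01 B=20.10 E=43.79
t=3.50: Z=37.23 B=21.57 E=47.71
t=4.37: Z=35.49 B=23.00 E=51.62
t=5.25: Z=33.72 B=24.43 E=55.60
t=6.12: Z=31.99 B=25.82 E=59.56
t=7.00: Z=30.24 B=27.22 E=63.58
t=7.87: Z=28.52 B=28.59 E=67.57
Read off B at T=7.87: 28.59

B at T = 28.59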